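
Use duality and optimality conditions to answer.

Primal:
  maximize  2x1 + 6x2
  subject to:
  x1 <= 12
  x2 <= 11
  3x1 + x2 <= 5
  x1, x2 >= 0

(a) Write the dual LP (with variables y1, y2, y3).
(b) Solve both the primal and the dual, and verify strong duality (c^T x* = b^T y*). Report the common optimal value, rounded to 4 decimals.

The standard primal-dual pair for 'max c^T x s.t. A x <= b, x >= 0' is:
  Dual:  min b^T y  s.t.  A^T y >= c,  y >= 0.

So the dual LP is:
  minimize  12y1 + 11y2 + 5y3
  subject to:
    y1 + 3y3 >= 2
    y2 + y3 >= 6
    y1, y2, y3 >= 0

Solving the primal: x* = (0, 5).
  primal value c^T x* = 30.
Solving the dual: y* = (0, 0, 6).
  dual value b^T y* = 30.
Strong duality: c^T x* = b^T y*. Confirmed.

30


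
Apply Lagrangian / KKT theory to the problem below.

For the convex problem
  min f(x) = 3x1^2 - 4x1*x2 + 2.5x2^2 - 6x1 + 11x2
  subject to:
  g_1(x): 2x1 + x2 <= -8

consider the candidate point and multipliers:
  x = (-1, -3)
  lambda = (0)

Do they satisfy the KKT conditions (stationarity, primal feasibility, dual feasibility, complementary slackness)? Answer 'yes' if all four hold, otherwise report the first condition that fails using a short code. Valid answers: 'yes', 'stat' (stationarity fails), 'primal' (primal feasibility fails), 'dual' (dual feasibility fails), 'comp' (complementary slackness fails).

Gradient of f: grad f(x) = Q x + c = (0, 0)
Constraint values g_i(x) = a_i^T x - b_i:
  g_1((-1, -3)) = 3
Stationarity residual: grad f(x) + sum_i lambda_i a_i = (0, 0)
  -> stationarity OK
Primal feasibility (all g_i <= 0): FAILS
Dual feasibility (all lambda_i >= 0): OK
Complementary slackness (lambda_i * g_i(x) = 0 for all i): OK

Verdict: the first failing condition is primal_feasibility -> primal.

primal


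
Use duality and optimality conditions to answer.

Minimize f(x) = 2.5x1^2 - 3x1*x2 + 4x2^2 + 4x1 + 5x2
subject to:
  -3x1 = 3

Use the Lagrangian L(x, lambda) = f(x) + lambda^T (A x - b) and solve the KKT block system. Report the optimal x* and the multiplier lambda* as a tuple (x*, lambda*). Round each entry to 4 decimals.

Form the Lagrangian:
  L(x, lambda) = (1/2) x^T Q x + c^T x + lambda^T (A x - b)
Stationarity (grad_x L = 0): Q x + c + A^T lambda = 0.
Primal feasibility: A x = b.

This gives the KKT block system:
  [ Q   A^T ] [ x     ]   [-c ]
  [ A    0  ] [ lambda ] = [ b ]

Solving the linear system:
  x*      = (-1, -1)
  lambda* = (0.6667)
  f(x*)   = -5.5

x* = (-1, -1), lambda* = (0.6667)


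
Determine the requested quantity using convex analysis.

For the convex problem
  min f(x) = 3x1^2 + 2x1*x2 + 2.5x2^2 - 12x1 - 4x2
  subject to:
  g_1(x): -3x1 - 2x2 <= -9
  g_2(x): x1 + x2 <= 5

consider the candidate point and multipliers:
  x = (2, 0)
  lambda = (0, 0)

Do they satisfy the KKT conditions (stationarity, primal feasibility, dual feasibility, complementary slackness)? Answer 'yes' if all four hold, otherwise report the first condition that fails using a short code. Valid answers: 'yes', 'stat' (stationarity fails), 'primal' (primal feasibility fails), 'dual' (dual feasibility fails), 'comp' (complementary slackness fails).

Gradient of f: grad f(x) = Q x + c = (0, 0)
Constraint values g_i(x) = a_i^T x - b_i:
  g_1((2, 0)) = 3
  g_2((2, 0)) = -3
Stationarity residual: grad f(x) + sum_i lambda_i a_i = (0, 0)
  -> stationarity OK
Primal feasibility (all g_i <= 0): FAILS
Dual feasibility (all lambda_i >= 0): OK
Complementary slackness (lambda_i * g_i(x) = 0 for all i): OK

Verdict: the first failing condition is primal_feasibility -> primal.

primal


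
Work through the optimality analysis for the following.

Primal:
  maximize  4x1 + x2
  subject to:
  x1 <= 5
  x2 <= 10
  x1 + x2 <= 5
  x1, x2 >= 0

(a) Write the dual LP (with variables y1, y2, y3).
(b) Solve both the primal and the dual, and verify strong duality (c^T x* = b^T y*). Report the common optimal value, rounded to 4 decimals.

The standard primal-dual pair for 'max c^T x s.t. A x <= b, x >= 0' is:
  Dual:  min b^T y  s.t.  A^T y >= c,  y >= 0.

So the dual LP is:
  minimize  5y1 + 10y2 + 5y3
  subject to:
    y1 + y3 >= 4
    y2 + y3 >= 1
    y1, y2, y3 >= 0

Solving the primal: x* = (5, 0).
  primal value c^T x* = 20.
Solving the dual: y* = (3, 0, 1).
  dual value b^T y* = 20.
Strong duality: c^T x* = b^T y*. Confirmed.

20


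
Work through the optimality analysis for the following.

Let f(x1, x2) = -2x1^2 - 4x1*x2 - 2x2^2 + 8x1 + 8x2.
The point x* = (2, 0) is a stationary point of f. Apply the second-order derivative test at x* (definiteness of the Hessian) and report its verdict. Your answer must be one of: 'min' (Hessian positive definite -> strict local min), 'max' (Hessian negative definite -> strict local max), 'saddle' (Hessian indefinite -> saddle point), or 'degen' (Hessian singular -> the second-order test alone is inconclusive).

Compute the Hessian H = grad^2 f:
  H = [[-4, -4], [-4, -4]]
Verify stationarity: grad f(x*) = H x* + g = (0, 0).
Eigenvalues of H: -8, 0.
H has a zero eigenvalue (singular; negative semidefinite but not definite), so H is neither positive definite, negative definite, nor indefinite. The second-order test alone is inconclusive -> degen.
(Indeed, f is constant along the null direction of H through x*, so x* is not a strict local extremum.)

degen


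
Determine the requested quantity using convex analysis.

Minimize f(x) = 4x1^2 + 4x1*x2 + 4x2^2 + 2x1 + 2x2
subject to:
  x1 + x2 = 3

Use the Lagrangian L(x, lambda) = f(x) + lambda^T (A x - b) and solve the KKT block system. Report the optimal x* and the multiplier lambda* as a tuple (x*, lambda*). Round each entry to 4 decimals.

Form the Lagrangian:
  L(x, lambda) = (1/2) x^T Q x + c^T x + lambda^T (A x - b)
Stationarity (grad_x L = 0): Q x + c + A^T lambda = 0.
Primal feasibility: A x = b.

This gives the KKT block system:
  [ Q   A^T ] [ x     ]   [-c ]
  [ A    0  ] [ lambda ] = [ b ]

Solving the linear system:
  x*      = (1.5, 1.5)
  lambda* = (-20)
  f(x*)   = 33

x* = (1.5, 1.5), lambda* = (-20)


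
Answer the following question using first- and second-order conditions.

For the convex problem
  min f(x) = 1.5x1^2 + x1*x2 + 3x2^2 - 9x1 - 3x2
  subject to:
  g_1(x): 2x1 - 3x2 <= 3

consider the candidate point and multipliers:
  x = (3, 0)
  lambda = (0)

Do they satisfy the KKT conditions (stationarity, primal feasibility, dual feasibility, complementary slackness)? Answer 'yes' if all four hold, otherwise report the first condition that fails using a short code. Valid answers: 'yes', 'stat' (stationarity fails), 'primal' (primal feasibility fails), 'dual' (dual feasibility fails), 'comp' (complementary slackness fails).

Gradient of f: grad f(x) = Q x + c = (0, 0)
Constraint values g_i(x) = a_i^T x - b_i:
  g_1((3, 0)) = 3
Stationarity residual: grad f(x) + sum_i lambda_i a_i = (0, 0)
  -> stationarity OK
Primal feasibility (all g_i <= 0): FAILS
Dual feasibility (all lambda_i >= 0): OK
Complementary slackness (lambda_i * g_i(x) = 0 for all i): OK

Verdict: the first failing condition is primal_feasibility -> primal.

primal


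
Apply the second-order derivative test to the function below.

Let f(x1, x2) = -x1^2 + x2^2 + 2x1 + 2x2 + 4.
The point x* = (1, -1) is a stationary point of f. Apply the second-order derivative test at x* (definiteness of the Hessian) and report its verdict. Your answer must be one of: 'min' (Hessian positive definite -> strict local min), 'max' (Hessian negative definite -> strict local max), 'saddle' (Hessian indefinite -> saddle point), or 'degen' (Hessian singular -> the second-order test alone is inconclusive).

Compute the Hessian H = grad^2 f:
  H = [[-2, 0], [0, 2]]
Verify stationarity: grad f(x*) = H x* + g = (0, 0).
Eigenvalues of H: -2, 2.
Eigenvalues have mixed signs, so H is indefinite -> x* is a saddle point.

saddle


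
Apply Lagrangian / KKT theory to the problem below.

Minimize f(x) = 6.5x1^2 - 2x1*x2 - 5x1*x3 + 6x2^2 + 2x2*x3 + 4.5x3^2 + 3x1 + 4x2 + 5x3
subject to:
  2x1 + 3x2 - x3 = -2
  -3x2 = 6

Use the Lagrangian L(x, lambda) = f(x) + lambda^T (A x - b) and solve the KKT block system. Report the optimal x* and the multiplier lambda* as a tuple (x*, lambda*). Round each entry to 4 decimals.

Form the Lagrangian:
  L(x, lambda) = (1/2) x^T Q x + c^T x + lambda^T (A x - b)
Stationarity (grad_x L = 0): Q x + c + A^T lambda = 0.
Primal feasibility: A x = b.

This gives the KKT block system:
  [ Q   A^T ] [ x     ]   [-c ]
  [ A    0  ] [ lambda ] = [ b ]

Solving the linear system:
  x*      = (1.4828, -2, -1.0345)
  lambda* = (-15.7241, -24.069)
  f(x*)   = 52.1207

x* = (1.4828, -2, -1.0345), lambda* = (-15.7241, -24.069)


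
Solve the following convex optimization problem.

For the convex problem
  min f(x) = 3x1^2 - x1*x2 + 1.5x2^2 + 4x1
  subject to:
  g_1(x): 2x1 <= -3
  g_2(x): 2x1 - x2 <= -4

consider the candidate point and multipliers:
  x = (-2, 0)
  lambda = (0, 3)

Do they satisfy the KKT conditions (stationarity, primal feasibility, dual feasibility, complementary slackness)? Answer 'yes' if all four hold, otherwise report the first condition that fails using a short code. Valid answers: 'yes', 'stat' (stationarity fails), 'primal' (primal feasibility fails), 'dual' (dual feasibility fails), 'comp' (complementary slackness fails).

Gradient of f: grad f(x) = Q x + c = (-8, 2)
Constraint values g_i(x) = a_i^T x - b_i:
  g_1((-2, 0)) = -1
  g_2((-2, 0)) = 0
Stationarity residual: grad f(x) + sum_i lambda_i a_i = (-2, -1)
  -> stationarity FAILS
Primal feasibility (all g_i <= 0): OK
Dual feasibility (all lambda_i >= 0): OK
Complementary slackness (lambda_i * g_i(x) = 0 for all i): OK

Verdict: the first failing condition is stationarity -> stat.

stat


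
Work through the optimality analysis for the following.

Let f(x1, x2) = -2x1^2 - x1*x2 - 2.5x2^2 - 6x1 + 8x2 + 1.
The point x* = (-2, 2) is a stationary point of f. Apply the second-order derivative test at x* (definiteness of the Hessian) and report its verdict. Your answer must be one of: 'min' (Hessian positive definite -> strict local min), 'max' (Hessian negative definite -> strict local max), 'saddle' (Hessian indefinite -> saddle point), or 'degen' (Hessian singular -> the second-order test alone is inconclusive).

Compute the Hessian H = grad^2 f:
  H = [[-4, -1], [-1, -5]]
Verify stationarity: grad f(x*) = H x* + g = (0, 0).
Eigenvalues of H: -5.618, -3.382.
Both eigenvalues < 0, so H is negative definite -> x* is a strict local max.

max


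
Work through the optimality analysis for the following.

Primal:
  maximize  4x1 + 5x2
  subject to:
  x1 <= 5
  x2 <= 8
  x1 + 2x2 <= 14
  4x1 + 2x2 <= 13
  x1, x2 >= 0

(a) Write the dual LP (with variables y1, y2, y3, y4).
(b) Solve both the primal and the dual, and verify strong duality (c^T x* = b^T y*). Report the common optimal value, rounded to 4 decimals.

The standard primal-dual pair for 'max c^T x s.t. A x <= b, x >= 0' is:
  Dual:  min b^T y  s.t.  A^T y >= c,  y >= 0.

So the dual LP is:
  minimize  5y1 + 8y2 + 14y3 + 13y4
  subject to:
    y1 + y3 + 4y4 >= 4
    y2 + 2y3 + 2y4 >= 5
    y1, y2, y3, y4 >= 0

Solving the primal: x* = (0, 6.5).
  primal value c^T x* = 32.5.
Solving the dual: y* = (0, 0, 0, 2.5).
  dual value b^T y* = 32.5.
Strong duality: c^T x* = b^T y*. Confirmed.

32.5


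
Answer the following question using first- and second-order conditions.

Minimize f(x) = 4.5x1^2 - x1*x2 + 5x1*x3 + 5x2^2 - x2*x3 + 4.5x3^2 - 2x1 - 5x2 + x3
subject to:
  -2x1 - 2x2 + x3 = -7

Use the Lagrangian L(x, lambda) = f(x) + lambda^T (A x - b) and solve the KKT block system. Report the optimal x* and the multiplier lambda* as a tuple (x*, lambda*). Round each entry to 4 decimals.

Form the Lagrangian:
  L(x, lambda) = (1/2) x^T Q x + c^T x + lambda^T (A x - b)
Stationarity (grad_x L = 0): Q x + c + A^T lambda = 0.
Primal feasibility: A x = b.

This gives the KKT block system:
  [ Q   A^T ] [ x     ]   [-c ]
  [ A    0  ] [ lambda ] = [ b ]

Solving the linear system:
  x*      = (1.7208, 1.143, -1.2724)
  lambda* = (2.9909)
  f(x*)   = 5.2537

x* = (1.7208, 1.143, -1.2724), lambda* = (2.9909)


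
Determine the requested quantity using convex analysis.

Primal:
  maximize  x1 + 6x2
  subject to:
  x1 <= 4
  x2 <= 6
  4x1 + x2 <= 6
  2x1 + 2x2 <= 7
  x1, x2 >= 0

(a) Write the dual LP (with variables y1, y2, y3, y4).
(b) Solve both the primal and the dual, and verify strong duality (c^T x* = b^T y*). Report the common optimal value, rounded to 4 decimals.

The standard primal-dual pair for 'max c^T x s.t. A x <= b, x >= 0' is:
  Dual:  min b^T y  s.t.  A^T y >= c,  y >= 0.

So the dual LP is:
  minimize  4y1 + 6y2 + 6y3 + 7y4
  subject to:
    y1 + 4y3 + 2y4 >= 1
    y2 + y3 + 2y4 >= 6
    y1, y2, y3, y4 >= 0

Solving the primal: x* = (0, 3.5).
  primal value c^T x* = 21.
Solving the dual: y* = (0, 0, 0, 3).
  dual value b^T y* = 21.
Strong duality: c^T x* = b^T y*. Confirmed.

21


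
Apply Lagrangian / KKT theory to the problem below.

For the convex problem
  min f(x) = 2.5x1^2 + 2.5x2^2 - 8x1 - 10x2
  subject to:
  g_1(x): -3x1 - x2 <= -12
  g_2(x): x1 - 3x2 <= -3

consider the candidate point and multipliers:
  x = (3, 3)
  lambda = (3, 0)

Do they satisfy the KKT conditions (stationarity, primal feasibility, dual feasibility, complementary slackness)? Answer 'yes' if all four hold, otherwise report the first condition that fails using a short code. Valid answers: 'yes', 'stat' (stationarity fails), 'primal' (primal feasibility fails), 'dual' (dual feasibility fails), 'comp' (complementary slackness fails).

Gradient of f: grad f(x) = Q x + c = (7, 5)
Constraint values g_i(x) = a_i^T x - b_i:
  g_1((3, 3)) = 0
  g_2((3, 3)) = -3
Stationarity residual: grad f(x) + sum_i lambda_i a_i = (-2, 2)
  -> stationarity FAILS
Primal feasibility (all g_i <= 0): OK
Dual feasibility (all lambda_i >= 0): OK
Complementary slackness (lambda_i * g_i(x) = 0 for all i): OK

Verdict: the first failing condition is stationarity -> stat.

stat


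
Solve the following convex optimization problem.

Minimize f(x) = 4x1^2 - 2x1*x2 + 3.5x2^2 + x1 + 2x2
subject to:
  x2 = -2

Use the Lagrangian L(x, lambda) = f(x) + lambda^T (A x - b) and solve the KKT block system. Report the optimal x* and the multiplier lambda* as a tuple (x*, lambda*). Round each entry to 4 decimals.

Form the Lagrangian:
  L(x, lambda) = (1/2) x^T Q x + c^T x + lambda^T (A x - b)
Stationarity (grad_x L = 0): Q x + c + A^T lambda = 0.
Primal feasibility: A x = b.

This gives the KKT block system:
  [ Q   A^T ] [ x     ]   [-c ]
  [ A    0  ] [ lambda ] = [ b ]

Solving the linear system:
  x*      = (-0.625, -2)
  lambda* = (10.75)
  f(x*)   = 8.4375

x* = (-0.625, -2), lambda* = (10.75)


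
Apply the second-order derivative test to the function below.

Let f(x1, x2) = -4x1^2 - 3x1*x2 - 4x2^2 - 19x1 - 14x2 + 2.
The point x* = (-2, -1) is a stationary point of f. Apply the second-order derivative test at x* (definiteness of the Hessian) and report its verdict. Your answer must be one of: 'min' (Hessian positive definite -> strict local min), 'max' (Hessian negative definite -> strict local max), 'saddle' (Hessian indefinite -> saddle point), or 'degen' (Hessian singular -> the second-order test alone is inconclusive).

Compute the Hessian H = grad^2 f:
  H = [[-8, -3], [-3, -8]]
Verify stationarity: grad f(x*) = H x* + g = (0, 0).
Eigenvalues of H: -11, -5.
Both eigenvalues < 0, so H is negative definite -> x* is a strict local max.

max


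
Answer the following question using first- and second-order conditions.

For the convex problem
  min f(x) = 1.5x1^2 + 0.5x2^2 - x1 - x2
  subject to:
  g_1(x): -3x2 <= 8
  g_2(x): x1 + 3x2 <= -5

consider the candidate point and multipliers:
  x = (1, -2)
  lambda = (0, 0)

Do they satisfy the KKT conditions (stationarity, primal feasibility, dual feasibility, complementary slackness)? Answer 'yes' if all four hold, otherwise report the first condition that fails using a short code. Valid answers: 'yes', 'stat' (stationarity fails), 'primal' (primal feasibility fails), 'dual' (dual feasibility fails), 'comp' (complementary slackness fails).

Gradient of f: grad f(x) = Q x + c = (2, -3)
Constraint values g_i(x) = a_i^T x - b_i:
  g_1((1, -2)) = -2
  g_2((1, -2)) = 0
Stationarity residual: grad f(x) + sum_i lambda_i a_i = (2, -3)
  -> stationarity FAILS
Primal feasibility (all g_i <= 0): OK
Dual feasibility (all lambda_i >= 0): OK
Complementary slackness (lambda_i * g_i(x) = 0 for all i): OK

Verdict: the first failing condition is stationarity -> stat.

stat


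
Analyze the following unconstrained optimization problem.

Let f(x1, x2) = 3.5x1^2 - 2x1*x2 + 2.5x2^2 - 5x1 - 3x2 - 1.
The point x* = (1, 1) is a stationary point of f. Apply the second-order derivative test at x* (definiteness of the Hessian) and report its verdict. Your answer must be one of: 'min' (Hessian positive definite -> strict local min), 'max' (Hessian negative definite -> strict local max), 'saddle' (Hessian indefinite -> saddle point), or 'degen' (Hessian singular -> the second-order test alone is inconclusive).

Compute the Hessian H = grad^2 f:
  H = [[7, -2], [-2, 5]]
Verify stationarity: grad f(x*) = H x* + g = (0, 0).
Eigenvalues of H: 3.7639, 8.2361.
Both eigenvalues > 0, so H is positive definite -> x* is a strict local min.

min


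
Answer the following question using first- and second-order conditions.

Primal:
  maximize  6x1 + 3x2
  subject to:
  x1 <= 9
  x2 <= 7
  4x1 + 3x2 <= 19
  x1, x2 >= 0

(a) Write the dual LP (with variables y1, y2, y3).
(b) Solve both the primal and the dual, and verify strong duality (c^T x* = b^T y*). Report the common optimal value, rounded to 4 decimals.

The standard primal-dual pair for 'max c^T x s.t. A x <= b, x >= 0' is:
  Dual:  min b^T y  s.t.  A^T y >= c,  y >= 0.

So the dual LP is:
  minimize  9y1 + 7y2 + 19y3
  subject to:
    y1 + 4y3 >= 6
    y2 + 3y3 >= 3
    y1, y2, y3 >= 0

Solving the primal: x* = (4.75, 0).
  primal value c^T x* = 28.5.
Solving the dual: y* = (0, 0, 1.5).
  dual value b^T y* = 28.5.
Strong duality: c^T x* = b^T y*. Confirmed.

28.5


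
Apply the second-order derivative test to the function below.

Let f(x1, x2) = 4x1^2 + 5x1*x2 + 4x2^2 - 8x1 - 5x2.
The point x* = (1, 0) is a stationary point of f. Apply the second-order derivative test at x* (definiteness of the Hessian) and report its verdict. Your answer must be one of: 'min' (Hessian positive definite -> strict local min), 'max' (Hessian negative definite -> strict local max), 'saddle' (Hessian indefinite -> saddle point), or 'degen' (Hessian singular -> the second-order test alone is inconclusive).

Compute the Hessian H = grad^2 f:
  H = [[8, 5], [5, 8]]
Verify stationarity: grad f(x*) = H x* + g = (0, 0).
Eigenvalues of H: 3, 13.
Both eigenvalues > 0, so H is positive definite -> x* is a strict local min.

min


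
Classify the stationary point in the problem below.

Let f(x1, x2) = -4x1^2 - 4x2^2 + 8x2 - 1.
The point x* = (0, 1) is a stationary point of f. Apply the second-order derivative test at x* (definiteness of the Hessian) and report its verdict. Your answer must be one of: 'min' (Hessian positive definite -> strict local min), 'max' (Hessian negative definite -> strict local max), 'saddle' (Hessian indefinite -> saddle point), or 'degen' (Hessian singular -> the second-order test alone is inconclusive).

Compute the Hessian H = grad^2 f:
  H = [[-8, 0], [0, -8]]
Verify stationarity: grad f(x*) = H x* + g = (0, 0).
Eigenvalues of H: -8, -8.
Both eigenvalues < 0, so H is negative definite -> x* is a strict local max.

max


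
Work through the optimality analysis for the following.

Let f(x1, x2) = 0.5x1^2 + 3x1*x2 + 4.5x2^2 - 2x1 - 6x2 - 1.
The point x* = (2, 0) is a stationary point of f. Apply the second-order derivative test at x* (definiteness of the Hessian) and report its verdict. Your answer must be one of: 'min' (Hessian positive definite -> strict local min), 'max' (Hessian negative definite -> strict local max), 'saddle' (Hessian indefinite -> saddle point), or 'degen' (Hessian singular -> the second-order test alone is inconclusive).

Compute the Hessian H = grad^2 f:
  H = [[1, 3], [3, 9]]
Verify stationarity: grad f(x*) = H x* + g = (0, 0).
Eigenvalues of H: 0, 10.
H has a zero eigenvalue (singular; positive semidefinite but not definite), so H is neither positive definite, negative definite, nor indefinite. The second-order test alone is inconclusive -> degen.
(Indeed, f is constant along the null direction of H through x*, so x* is not a strict local extremum.)

degen


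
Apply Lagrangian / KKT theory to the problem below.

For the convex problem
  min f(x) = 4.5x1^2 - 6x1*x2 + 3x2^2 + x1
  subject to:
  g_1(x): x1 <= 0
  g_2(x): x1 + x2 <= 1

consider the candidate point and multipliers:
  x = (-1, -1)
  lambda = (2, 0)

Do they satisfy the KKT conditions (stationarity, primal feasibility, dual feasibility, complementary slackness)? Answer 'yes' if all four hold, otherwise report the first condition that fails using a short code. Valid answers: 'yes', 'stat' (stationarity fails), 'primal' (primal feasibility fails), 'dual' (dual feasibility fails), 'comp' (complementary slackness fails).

Gradient of f: grad f(x) = Q x + c = (-2, 0)
Constraint values g_i(x) = a_i^T x - b_i:
  g_1((-1, -1)) = -1
  g_2((-1, -1)) = -3
Stationarity residual: grad f(x) + sum_i lambda_i a_i = (0, 0)
  -> stationarity OK
Primal feasibility (all g_i <= 0): OK
Dual feasibility (all lambda_i >= 0): OK
Complementary slackness (lambda_i * g_i(x) = 0 for all i): FAILS

Verdict: the first failing condition is complementary_slackness -> comp.

comp


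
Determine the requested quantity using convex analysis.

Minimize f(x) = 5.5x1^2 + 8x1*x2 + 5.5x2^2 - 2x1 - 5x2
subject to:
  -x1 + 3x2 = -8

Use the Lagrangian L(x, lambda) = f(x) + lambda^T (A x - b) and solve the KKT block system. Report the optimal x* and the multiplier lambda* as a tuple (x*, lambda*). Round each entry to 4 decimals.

Form the Lagrangian:
  L(x, lambda) = (1/2) x^T Q x + c^T x + lambda^T (A x - b)
Stationarity (grad_x L = 0): Q x + c + A^T lambda = 0.
Primal feasibility: A x = b.

This gives the KKT block system:
  [ Q   A^T ] [ x     ]   [-c ]
  [ A    0  ] [ lambda ] = [ b ]

Solving the linear system:
  x*      = (1.981, -2.0063)
  lambda* = (3.7405)
  f(x*)   = 17.9968

x* = (1.981, -2.0063), lambda* = (3.7405)


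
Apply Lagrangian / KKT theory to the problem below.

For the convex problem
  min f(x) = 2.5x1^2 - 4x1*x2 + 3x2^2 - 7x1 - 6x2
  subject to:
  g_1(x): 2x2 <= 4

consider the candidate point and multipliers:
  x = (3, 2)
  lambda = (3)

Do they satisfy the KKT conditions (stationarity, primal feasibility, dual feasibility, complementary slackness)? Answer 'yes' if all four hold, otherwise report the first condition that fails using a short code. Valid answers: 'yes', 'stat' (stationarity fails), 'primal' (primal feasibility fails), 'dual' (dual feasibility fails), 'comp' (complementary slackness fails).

Gradient of f: grad f(x) = Q x + c = (0, -6)
Constraint values g_i(x) = a_i^T x - b_i:
  g_1((3, 2)) = 0
Stationarity residual: grad f(x) + sum_i lambda_i a_i = (0, 0)
  -> stationarity OK
Primal feasibility (all g_i <= 0): OK
Dual feasibility (all lambda_i >= 0): OK
Complementary slackness (lambda_i * g_i(x) = 0 for all i): OK

Verdict: yes, KKT holds.

yes


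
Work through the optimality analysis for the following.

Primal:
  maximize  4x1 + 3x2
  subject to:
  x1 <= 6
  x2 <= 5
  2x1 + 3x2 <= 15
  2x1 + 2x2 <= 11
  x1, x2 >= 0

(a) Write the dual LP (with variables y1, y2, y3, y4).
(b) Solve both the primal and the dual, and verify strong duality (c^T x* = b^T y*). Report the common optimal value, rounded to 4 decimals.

The standard primal-dual pair for 'max c^T x s.t. A x <= b, x >= 0' is:
  Dual:  min b^T y  s.t.  A^T y >= c,  y >= 0.

So the dual LP is:
  minimize  6y1 + 5y2 + 15y3 + 11y4
  subject to:
    y1 + 2y3 + 2y4 >= 4
    y2 + 3y3 + 2y4 >= 3
    y1, y2, y3, y4 >= 0

Solving the primal: x* = (5.5, 0).
  primal value c^T x* = 22.
Solving the dual: y* = (0, 0, 0, 2).
  dual value b^T y* = 22.
Strong duality: c^T x* = b^T y*. Confirmed.

22


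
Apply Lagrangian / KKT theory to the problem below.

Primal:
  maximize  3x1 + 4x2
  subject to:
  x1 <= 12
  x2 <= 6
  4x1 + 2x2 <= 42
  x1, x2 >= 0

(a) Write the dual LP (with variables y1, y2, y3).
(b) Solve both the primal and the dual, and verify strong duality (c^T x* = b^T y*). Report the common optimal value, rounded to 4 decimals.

The standard primal-dual pair for 'max c^T x s.t. A x <= b, x >= 0' is:
  Dual:  min b^T y  s.t.  A^T y >= c,  y >= 0.

So the dual LP is:
  minimize  12y1 + 6y2 + 42y3
  subject to:
    y1 + 4y3 >= 3
    y2 + 2y3 >= 4
    y1, y2, y3 >= 0

Solving the primal: x* = (7.5, 6).
  primal value c^T x* = 46.5.
Solving the dual: y* = (0, 2.5, 0.75).
  dual value b^T y* = 46.5.
Strong duality: c^T x* = b^T y*. Confirmed.

46.5


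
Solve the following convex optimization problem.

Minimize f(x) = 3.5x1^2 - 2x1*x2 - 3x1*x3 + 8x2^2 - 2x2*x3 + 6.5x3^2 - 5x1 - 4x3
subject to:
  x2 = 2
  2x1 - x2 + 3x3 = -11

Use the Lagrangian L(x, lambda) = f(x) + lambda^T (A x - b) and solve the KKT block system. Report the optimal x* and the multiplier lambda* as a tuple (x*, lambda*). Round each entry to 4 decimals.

Form the Lagrangian:
  L(x, lambda) = (1/2) x^T Q x + c^T x + lambda^T (A x - b)
Stationarity (grad_x L = 0): Q x + c + A^T lambda = 0.
Primal feasibility: A x = b.

This gives the KKT block system:
  [ Q   A^T ] [ x     ]   [-c ]
  [ A    0  ] [ lambda ] = [ b ]

Solving the linear system:
  x*      = (-1.8675, 2, -1.755)
  lambda* = (-30.8411, 8.404)
  f(x*)   = 85.2417

x* = (-1.8675, 2, -1.755), lambda* = (-30.8411, 8.404)


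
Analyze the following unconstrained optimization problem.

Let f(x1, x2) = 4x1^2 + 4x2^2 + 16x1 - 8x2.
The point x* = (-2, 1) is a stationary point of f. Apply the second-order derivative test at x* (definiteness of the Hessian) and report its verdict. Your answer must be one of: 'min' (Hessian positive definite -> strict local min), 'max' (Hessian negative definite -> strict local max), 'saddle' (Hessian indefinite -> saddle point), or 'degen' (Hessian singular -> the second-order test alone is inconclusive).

Compute the Hessian H = grad^2 f:
  H = [[8, 0], [0, 8]]
Verify stationarity: grad f(x*) = H x* + g = (0, 0).
Eigenvalues of H: 8, 8.
Both eigenvalues > 0, so H is positive definite -> x* is a strict local min.

min


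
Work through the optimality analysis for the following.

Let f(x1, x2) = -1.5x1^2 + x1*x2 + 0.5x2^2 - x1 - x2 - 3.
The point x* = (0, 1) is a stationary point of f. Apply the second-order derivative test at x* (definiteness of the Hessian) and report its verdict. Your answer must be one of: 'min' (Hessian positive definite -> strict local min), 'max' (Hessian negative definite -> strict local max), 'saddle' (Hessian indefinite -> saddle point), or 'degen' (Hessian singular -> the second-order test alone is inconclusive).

Compute the Hessian H = grad^2 f:
  H = [[-3, 1], [1, 1]]
Verify stationarity: grad f(x*) = H x* + g = (0, 0).
Eigenvalues of H: -3.2361, 1.2361.
Eigenvalues have mixed signs, so H is indefinite -> x* is a saddle point.

saddle


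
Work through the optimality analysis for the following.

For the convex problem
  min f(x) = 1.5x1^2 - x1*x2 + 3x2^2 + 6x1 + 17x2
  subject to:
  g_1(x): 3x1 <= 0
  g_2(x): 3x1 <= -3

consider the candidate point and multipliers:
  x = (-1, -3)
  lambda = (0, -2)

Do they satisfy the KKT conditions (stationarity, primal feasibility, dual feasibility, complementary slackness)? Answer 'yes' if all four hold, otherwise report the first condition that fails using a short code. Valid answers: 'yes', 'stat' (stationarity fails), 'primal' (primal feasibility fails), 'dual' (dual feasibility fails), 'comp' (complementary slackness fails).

Gradient of f: grad f(x) = Q x + c = (6, 0)
Constraint values g_i(x) = a_i^T x - b_i:
  g_1((-1, -3)) = -3
  g_2((-1, -3)) = 0
Stationarity residual: grad f(x) + sum_i lambda_i a_i = (0, 0)
  -> stationarity OK
Primal feasibility (all g_i <= 0): OK
Dual feasibility (all lambda_i >= 0): FAILS
Complementary slackness (lambda_i * g_i(x) = 0 for all i): OK

Verdict: the first failing condition is dual_feasibility -> dual.

dual


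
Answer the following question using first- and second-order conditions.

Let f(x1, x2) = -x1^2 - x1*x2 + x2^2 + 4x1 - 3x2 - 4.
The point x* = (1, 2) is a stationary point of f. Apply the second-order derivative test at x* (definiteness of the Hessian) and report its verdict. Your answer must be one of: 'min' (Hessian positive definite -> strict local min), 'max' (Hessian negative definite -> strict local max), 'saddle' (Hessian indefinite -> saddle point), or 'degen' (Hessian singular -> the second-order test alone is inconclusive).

Compute the Hessian H = grad^2 f:
  H = [[-2, -1], [-1, 2]]
Verify stationarity: grad f(x*) = H x* + g = (0, 0).
Eigenvalues of H: -2.2361, 2.2361.
Eigenvalues have mixed signs, so H is indefinite -> x* is a saddle point.

saddle


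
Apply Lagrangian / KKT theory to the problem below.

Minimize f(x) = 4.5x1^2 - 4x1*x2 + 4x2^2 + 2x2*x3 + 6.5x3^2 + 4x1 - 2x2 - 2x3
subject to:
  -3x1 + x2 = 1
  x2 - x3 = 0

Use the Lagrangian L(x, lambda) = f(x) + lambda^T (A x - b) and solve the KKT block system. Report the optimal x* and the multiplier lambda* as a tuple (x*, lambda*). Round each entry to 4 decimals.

Form the Lagrangian:
  L(x, lambda) = (1/2) x^T Q x + c^T x + lambda^T (A x - b)
Stationarity (grad_x L = 0): Q x + c + A^T lambda = 0.
Primal feasibility: A x = b.

This gives the KKT block system:
  [ Q   A^T ] [ x     ]   [-c ]
  [ A    0  ] [ lambda ] = [ b ]

Solving the linear system:
  x*      = (-0.3, 0.1, 0.1)
  lambda* = (0.3, -0.5)
  f(x*)   = -0.95

x* = (-0.3, 0.1, 0.1), lambda* = (0.3, -0.5)


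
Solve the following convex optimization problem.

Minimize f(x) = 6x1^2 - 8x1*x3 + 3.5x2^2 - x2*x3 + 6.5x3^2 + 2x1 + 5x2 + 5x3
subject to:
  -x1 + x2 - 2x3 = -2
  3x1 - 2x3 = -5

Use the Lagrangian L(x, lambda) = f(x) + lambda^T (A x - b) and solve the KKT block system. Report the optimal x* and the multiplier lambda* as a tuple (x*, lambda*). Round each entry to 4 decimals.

Form the Lagrangian:
  L(x, lambda) = (1/2) x^T Q x + c^T x + lambda^T (A x - b)
Stationarity (grad_x L = 0): Q x + c + A^T lambda = 0.
Primal feasibility: A x = b.

This gives the KKT block system:
  [ Q   A^T ] [ x     ]   [-c ]
  [ A    0  ] [ lambda ] = [ b ]

Solving the linear system:
  x*      = (-1.0896, -1.3582, 0.8657)
  lambda* = (5.3731, 7.791)
  f(x*)   = 22.5299

x* = (-1.0896, -1.3582, 0.8657), lambda* = (5.3731, 7.791)


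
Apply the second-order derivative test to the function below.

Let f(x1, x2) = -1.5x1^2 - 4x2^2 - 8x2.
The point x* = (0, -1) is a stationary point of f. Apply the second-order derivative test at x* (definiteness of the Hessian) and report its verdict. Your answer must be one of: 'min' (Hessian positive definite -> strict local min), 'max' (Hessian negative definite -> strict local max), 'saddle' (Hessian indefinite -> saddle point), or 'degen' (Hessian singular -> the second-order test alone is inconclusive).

Compute the Hessian H = grad^2 f:
  H = [[-3, 0], [0, -8]]
Verify stationarity: grad f(x*) = H x* + g = (0, 0).
Eigenvalues of H: -8, -3.
Both eigenvalues < 0, so H is negative definite -> x* is a strict local max.

max


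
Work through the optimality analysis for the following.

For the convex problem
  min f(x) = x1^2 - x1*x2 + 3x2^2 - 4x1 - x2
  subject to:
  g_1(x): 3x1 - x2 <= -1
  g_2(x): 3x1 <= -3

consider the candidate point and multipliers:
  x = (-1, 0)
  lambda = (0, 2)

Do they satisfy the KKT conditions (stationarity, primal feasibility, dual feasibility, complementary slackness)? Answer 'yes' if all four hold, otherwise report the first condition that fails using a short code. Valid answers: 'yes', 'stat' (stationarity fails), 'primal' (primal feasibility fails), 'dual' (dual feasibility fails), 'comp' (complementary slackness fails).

Gradient of f: grad f(x) = Q x + c = (-6, 0)
Constraint values g_i(x) = a_i^T x - b_i:
  g_1((-1, 0)) = -2
  g_2((-1, 0)) = 0
Stationarity residual: grad f(x) + sum_i lambda_i a_i = (0, 0)
  -> stationarity OK
Primal feasibility (all g_i <= 0): OK
Dual feasibility (all lambda_i >= 0): OK
Complementary slackness (lambda_i * g_i(x) = 0 for all i): OK

Verdict: yes, KKT holds.

yes


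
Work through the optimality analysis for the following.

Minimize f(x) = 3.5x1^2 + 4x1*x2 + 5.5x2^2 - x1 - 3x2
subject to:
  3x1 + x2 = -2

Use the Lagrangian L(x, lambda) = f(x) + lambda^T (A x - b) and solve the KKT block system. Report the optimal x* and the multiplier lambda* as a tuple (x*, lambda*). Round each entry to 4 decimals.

Form the Lagrangian:
  L(x, lambda) = (1/2) x^T Q x + c^T x + lambda^T (A x - b)
Stationarity (grad_x L = 0): Q x + c + A^T lambda = 0.
Primal feasibility: A x = b.

This gives the KKT block system:
  [ Q   A^T ] [ x     ]   [-c ]
  [ A    0  ] [ lambda ] = [ b ]

Solving the linear system:
  x*      = (-0.8049, 0.4146)
  lambda* = (1.6585)
  f(x*)   = 1.439

x* = (-0.8049, 0.4146), lambda* = (1.6585)


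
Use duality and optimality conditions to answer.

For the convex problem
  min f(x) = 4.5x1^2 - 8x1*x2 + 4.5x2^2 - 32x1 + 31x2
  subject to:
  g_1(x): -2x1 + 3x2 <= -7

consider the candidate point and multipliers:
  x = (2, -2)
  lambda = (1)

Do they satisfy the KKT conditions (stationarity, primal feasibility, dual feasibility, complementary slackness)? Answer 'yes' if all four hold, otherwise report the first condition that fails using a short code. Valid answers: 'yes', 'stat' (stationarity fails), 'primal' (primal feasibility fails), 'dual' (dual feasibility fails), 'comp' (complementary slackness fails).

Gradient of f: grad f(x) = Q x + c = (2, -3)
Constraint values g_i(x) = a_i^T x - b_i:
  g_1((2, -2)) = -3
Stationarity residual: grad f(x) + sum_i lambda_i a_i = (0, 0)
  -> stationarity OK
Primal feasibility (all g_i <= 0): OK
Dual feasibility (all lambda_i >= 0): OK
Complementary slackness (lambda_i * g_i(x) = 0 for all i): FAILS

Verdict: the first failing condition is complementary_slackness -> comp.

comp


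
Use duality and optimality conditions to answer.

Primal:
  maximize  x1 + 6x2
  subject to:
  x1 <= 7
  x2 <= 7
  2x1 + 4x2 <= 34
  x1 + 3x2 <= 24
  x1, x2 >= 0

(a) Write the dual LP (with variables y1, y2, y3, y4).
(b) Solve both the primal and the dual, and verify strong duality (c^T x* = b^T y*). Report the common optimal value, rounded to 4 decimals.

The standard primal-dual pair for 'max c^T x s.t. A x <= b, x >= 0' is:
  Dual:  min b^T y  s.t.  A^T y >= c,  y >= 0.

So the dual LP is:
  minimize  7y1 + 7y2 + 34y3 + 24y4
  subject to:
    y1 + 2y3 + y4 >= 1
    y2 + 4y3 + 3y4 >= 6
    y1, y2, y3, y4 >= 0

Solving the primal: x* = (3, 7).
  primal value c^T x* = 45.
Solving the dual: y* = (0, 4, 0.5, 0).
  dual value b^T y* = 45.
Strong duality: c^T x* = b^T y*. Confirmed.

45


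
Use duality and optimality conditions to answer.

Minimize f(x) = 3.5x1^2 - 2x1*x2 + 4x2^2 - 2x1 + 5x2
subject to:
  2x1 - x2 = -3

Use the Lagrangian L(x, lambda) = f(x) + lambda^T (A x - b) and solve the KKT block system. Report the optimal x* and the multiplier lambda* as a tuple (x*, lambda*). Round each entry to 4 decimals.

Form the Lagrangian:
  L(x, lambda) = (1/2) x^T Q x + c^T x + lambda^T (A x - b)
Stationarity (grad_x L = 0): Q x + c + A^T lambda = 0.
Primal feasibility: A x = b.

This gives the KKT block system:
  [ Q   A^T ] [ x     ]   [-c ]
  [ A    0  ] [ lambda ] = [ b ]

Solving the linear system:
  x*      = (-1.6129, -0.2258)
  lambda* = (6.4194)
  f(x*)   = 10.6774

x* = (-1.6129, -0.2258), lambda* = (6.4194)


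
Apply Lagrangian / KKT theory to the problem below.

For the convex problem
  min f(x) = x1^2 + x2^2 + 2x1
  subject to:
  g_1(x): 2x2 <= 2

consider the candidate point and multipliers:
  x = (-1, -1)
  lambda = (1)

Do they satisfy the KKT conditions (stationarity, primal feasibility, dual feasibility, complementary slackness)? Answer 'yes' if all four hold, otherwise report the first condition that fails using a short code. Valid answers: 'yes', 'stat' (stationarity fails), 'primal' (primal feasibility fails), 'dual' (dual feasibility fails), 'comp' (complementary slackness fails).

Gradient of f: grad f(x) = Q x + c = (0, -2)
Constraint values g_i(x) = a_i^T x - b_i:
  g_1((-1, -1)) = -4
Stationarity residual: grad f(x) + sum_i lambda_i a_i = (0, 0)
  -> stationarity OK
Primal feasibility (all g_i <= 0): OK
Dual feasibility (all lambda_i >= 0): OK
Complementary slackness (lambda_i * g_i(x) = 0 for all i): FAILS

Verdict: the first failing condition is complementary_slackness -> comp.

comp


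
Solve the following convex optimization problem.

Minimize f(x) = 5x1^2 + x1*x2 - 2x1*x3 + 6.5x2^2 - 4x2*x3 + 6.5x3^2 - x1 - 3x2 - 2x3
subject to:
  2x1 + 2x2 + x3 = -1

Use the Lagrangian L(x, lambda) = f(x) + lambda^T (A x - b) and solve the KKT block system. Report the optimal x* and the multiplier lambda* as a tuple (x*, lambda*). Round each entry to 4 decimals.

Form the Lagrangian:
  L(x, lambda) = (1/2) x^T Q x + c^T x + lambda^T (A x - b)
Stationarity (grad_x L = 0): Q x + c + A^T lambda = 0.
Primal feasibility: A x = b.

This gives the KKT block system:
  [ Q   A^T ] [ x     ]   [-c ]
  [ A    0  ] [ lambda ] = [ b ]

Solving the linear system:
  x*      = (-0.3433, -0.1073, -0.099)
  lambda* = (2.1709)
  f(x*)   = 1.517

x* = (-0.3433, -0.1073, -0.099), lambda* = (2.1709)


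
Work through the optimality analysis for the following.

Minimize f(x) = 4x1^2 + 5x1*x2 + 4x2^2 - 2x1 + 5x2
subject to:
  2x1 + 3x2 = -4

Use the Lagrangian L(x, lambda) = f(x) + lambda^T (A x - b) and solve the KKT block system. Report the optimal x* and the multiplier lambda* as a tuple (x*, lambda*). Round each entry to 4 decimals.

Form the Lagrangian:
  L(x, lambda) = (1/2) x^T Q x + c^T x + lambda^T (A x - b)
Stationarity (grad_x L = 0): Q x + c + A^T lambda = 0.
Primal feasibility: A x = b.

This gives the KKT block system:
  [ Q   A^T ] [ x     ]   [-c ]
  [ A    0  ] [ lambda ] = [ b ]

Solving the linear system:
  x*      = (1, -2)
  lambda* = (2)
  f(x*)   = -2

x* = (1, -2), lambda* = (2)


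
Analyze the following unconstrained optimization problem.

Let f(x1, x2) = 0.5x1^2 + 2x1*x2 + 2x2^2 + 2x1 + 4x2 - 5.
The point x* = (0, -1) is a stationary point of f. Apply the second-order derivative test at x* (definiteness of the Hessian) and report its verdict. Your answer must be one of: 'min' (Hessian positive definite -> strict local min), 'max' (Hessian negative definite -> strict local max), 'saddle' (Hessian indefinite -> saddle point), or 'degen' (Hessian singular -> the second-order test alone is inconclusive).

Compute the Hessian H = grad^2 f:
  H = [[1, 2], [2, 4]]
Verify stationarity: grad f(x*) = H x* + g = (0, 0).
Eigenvalues of H: 0, 5.
H has a zero eigenvalue (singular; positive semidefinite but not definite), so H is neither positive definite, negative definite, nor indefinite. The second-order test alone is inconclusive -> degen.
(Indeed, f is constant along the null direction of H through x*, so x* is not a strict local extremum.)

degen


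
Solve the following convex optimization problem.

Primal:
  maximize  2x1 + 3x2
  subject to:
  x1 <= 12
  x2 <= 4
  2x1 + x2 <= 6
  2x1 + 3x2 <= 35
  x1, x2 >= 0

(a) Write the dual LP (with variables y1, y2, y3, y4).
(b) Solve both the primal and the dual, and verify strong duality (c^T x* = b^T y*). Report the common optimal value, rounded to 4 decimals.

The standard primal-dual pair for 'max c^T x s.t. A x <= b, x >= 0' is:
  Dual:  min b^T y  s.t.  A^T y >= c,  y >= 0.

So the dual LP is:
  minimize  12y1 + 4y2 + 6y3 + 35y4
  subject to:
    y1 + 2y3 + 2y4 >= 2
    y2 + y3 + 3y4 >= 3
    y1, y2, y3, y4 >= 0

Solving the primal: x* = (1, 4).
  primal value c^T x* = 14.
Solving the dual: y* = (0, 2, 1, 0).
  dual value b^T y* = 14.
Strong duality: c^T x* = b^T y*. Confirmed.

14


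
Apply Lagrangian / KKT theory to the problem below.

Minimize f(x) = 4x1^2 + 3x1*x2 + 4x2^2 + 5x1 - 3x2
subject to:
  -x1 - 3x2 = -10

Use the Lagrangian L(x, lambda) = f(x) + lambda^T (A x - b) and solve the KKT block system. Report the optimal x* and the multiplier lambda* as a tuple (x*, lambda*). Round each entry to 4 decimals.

Form the Lagrangian:
  L(x, lambda) = (1/2) x^T Q x + c^T x + lambda^T (A x - b)
Stationarity (grad_x L = 0): Q x + c + A^T lambda = 0.
Primal feasibility: A x = b.

This gives the KKT block system:
  [ Q   A^T ] [ x     ]   [-c ]
  [ A    0  ] [ lambda ] = [ b ]

Solving the linear system:
  x*      = (-1.0323, 3.6774)
  lambda* = (7.7742)
  f(x*)   = 30.7742

x* = (-1.0323, 3.6774), lambda* = (7.7742)
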